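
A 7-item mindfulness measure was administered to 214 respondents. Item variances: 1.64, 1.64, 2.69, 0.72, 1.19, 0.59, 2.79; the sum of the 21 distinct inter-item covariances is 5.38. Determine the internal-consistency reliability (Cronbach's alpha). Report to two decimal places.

Cronbach's alpha = 0.57

Σσᵢ² = 1.64 + 1.64 + 2.69 + 0.72 + 1.19 + 0.59 + 2.79 = 11.26
Sum of distinct covariances = 5.38
total variance = Σσᵢ² + 2·Σcov = 11.26 + 2 × 5.38 = 22.02
α = (7/6)·(1 − 11.26/22.02) = 0.57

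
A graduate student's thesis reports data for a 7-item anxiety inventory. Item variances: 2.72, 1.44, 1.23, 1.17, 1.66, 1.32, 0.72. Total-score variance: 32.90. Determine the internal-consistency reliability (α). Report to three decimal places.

α = 0.803

Σσᵢ² = 2.72 + 1.44 + 1.23 + 1.17 + 1.66 + 1.32 + 0.72 = 10.26
α = (k/(k−1))·(1 − Σσᵢ²/Var(T)) = (7/6)·(1 − 10.26/32.90) = 0.803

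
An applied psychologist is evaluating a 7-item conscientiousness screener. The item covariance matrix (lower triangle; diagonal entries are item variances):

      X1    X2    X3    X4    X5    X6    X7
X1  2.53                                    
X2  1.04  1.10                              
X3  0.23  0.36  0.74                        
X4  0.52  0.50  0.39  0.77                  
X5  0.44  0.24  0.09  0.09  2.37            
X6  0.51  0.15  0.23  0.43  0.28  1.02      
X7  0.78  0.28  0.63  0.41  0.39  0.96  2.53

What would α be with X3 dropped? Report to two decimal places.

α = 0.69

Remaining items: X1, X2, X4, X5, X6, X7 (k = 6).
Σσ²ᵢ = 2.53 + 1.10 + 0.77 + 2.37 + 1.02 + 2.53 = 10.32
σ²_T = 10.32 + 2 × 7.02 = 24.36
α (item deleted) = (6/5)·(1 − 10.32/24.36) = 0.69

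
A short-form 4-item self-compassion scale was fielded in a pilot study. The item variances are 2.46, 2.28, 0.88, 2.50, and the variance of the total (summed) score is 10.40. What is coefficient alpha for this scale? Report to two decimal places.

coefficient alpha = 0.29

Σσ²ᵢ = 2.46 + 2.28 + 0.88 + 2.50 = 8.12
α = (k/(k−1))·(1 − Σσ²ᵢ/σ²_T) = (4/3)·(1 − 8.12/10.40) = 0.29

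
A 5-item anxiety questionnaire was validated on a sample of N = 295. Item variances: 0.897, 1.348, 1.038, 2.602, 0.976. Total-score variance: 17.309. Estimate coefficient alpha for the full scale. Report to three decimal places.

Σσᵢ² = 0.897 + 1.348 + 1.038 + 2.602 + 0.976 = 6.861
α = (k/(k−1))·(1 − Σσᵢ²/σ²_total) = (5/4)·(1 − 6.861/17.309) = 0.755

α = 0.755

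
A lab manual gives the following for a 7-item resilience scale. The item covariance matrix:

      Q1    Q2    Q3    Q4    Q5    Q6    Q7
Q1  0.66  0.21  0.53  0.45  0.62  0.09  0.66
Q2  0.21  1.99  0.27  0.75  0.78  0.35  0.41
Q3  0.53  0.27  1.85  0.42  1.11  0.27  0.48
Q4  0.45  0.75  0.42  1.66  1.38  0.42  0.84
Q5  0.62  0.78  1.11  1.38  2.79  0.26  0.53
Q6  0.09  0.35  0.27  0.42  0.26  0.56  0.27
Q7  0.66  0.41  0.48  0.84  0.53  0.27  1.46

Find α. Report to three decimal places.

Σσ²ᵢ = 0.66 + 1.99 + 1.85 + 1.66 + 2.79 + 0.56 + 1.46 = 10.97
Sum of off-diagonal covariances = 11.10
σ²_total = 10.97 + 2 × 11.10 = 33.17
α = (k/(k−1))·(1 − Σσ²ᵢ/σ²_total) = (7/6)·(1 − 10.97/33.17) = 0.781

α = 0.781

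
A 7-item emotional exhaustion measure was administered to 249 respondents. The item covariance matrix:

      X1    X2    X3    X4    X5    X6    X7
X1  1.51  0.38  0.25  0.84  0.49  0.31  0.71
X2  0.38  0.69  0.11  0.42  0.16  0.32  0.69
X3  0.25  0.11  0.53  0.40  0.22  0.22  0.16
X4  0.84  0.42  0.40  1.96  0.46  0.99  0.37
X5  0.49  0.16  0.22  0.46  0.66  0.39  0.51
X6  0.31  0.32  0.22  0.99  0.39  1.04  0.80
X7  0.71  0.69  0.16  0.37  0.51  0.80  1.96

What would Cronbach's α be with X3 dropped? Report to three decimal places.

Remaining items: X1, X2, X4, X5, X6, X7 (k = 6).
Σσ²ᵢ = 1.51 + 0.69 + 1.96 + 0.66 + 1.04 + 1.96 = 7.82
total variance = 7.82 + 2 × 7.84 = 23.50
α (item deleted) = (6/5)·(1 − 7.82/23.50) = 0.801

Cronbach's α = 0.801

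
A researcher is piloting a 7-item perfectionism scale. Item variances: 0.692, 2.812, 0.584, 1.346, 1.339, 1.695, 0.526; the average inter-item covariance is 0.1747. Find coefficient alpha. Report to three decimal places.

α = 0.524

Σσᵢ² = 0.692 + 2.812 + 0.584 + 1.346 + 1.339 + 1.695 + 0.526 = 8.994
Sum of the 21 distinct covariances = 21 × 0.1747 = 3.6687
σ²_T = Σσᵢ² + 2·Σcov = 8.994 + 2 × 3.6687 = 16.3314
α = (7/6)·(1 − 8.994/16.3314) = 0.524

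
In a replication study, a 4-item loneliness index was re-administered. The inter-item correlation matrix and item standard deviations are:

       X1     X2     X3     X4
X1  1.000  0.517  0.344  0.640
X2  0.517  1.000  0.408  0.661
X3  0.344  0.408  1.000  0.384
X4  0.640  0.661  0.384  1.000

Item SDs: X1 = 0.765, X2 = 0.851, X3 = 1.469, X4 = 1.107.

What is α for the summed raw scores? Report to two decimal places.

Σσ²ᵢ = 0.765² + 0.851² + 1.469² + 1.107² = 4.6928
Covariances σ_ij = r_ij · s_i · s_j:
  σ(X1,X2) = 0.517 × 0.765 × 0.851 = 0.3366
  σ(X1,X3) = 0.344 × 0.765 × 1.469 = 0.3866
  σ(X1,X4) = 0.640 × 0.765 × 1.107 = 0.5420
  σ(X2,X3) = 0.408 × 0.851 × 1.469 = 0.5100
  σ(X2,X4) = 0.661 × 0.851 × 1.107 = 0.6227
  σ(X3,X4) = 0.384 × 1.469 × 1.107 = 0.6245
σ²_T = Σσ²ᵢ + 2·Σσ_ij = 4.6928 + 2 × 3.0224 = 10.7376
α = (4/3)·(1 − 4.6928/10.7376) = 0.75

α = 0.75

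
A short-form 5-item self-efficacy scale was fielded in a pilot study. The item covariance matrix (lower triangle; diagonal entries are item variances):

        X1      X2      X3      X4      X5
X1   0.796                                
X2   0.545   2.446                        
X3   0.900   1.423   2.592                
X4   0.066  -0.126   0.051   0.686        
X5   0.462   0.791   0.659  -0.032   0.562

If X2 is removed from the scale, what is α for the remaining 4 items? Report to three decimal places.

α = 0.635

Remaining items: X1, X3, X4, X5 (k = 4).
ΣVar(i) = 0.796 + 2.592 + 0.686 + 0.562 = 4.636
total variance = 4.636 + 2 × 2.106 = 8.848
α (item deleted) = (4/3)·(1 − 4.636/8.848) = 0.635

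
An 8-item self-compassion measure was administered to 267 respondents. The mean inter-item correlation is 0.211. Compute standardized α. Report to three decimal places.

α = 0.681

Standardized α = k·r̄ / (1 + (k−1)·r̄) = 8 × 0.211 / (1 + 7 × 0.211)
  = 1.6880 / 2.4770 = 0.681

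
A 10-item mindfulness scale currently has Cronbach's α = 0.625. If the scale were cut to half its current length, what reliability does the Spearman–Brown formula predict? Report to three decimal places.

Length factor m = 1/2
α' = m·α / (1 − (1−m)·α)
   = 1/2 × 0.625 / (1 − (1 − 1/2) × 0.625)
   = 0.3125 / 0.6875 = 0.455

predicted reliability = 0.455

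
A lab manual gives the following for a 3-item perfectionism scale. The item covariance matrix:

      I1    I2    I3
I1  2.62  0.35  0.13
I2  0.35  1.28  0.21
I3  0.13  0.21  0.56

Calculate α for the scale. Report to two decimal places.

sum of item variances = 2.62 + 1.28 + 0.56 = 4.46
Sum of the distinct covariances = 0.69
total variance = 4.46 + 2 × 0.69 = 5.84
α = (k/(k−1))·(1 − sum of item variances/total variance) = (3/2)·(1 − 4.46/5.84) = 0.35

α = 0.35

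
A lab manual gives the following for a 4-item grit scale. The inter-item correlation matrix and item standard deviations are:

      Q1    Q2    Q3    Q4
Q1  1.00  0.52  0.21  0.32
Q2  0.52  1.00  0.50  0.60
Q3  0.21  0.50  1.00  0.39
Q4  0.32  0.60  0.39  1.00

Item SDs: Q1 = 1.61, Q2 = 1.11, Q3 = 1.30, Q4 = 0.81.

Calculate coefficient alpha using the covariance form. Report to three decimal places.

coefficient alpha = 0.705

Σσ²ᵢ = 1.61² + 1.11² + 1.30² + 0.81² = 6.1703
Covariances σ_ij = r_ij · s_i · s_j:
  σ(Q1,Q2) = 0.52 × 1.61 × 1.11 = 0.9293
  σ(Q1,Q3) = 0.21 × 1.61 × 1.30 = 0.4395
  σ(Q1,Q4) = 0.32 × 1.61 × 0.81 = 0.4173
  σ(Q2,Q3) = 0.50 × 1.11 × 1.30 = 0.7215
  σ(Q2,Q4) = 0.60 × 1.11 × 0.81 = 0.5395
  σ(Q3,Q4) = 0.39 × 1.30 × 0.81 = 0.4107
σ²_T = Σσ²ᵢ + 2·Σσ_ij = 6.1703 + 2 × 3.4578 = 13.0859
α = (4/3)·(1 − 6.1703/13.0859) = 0.705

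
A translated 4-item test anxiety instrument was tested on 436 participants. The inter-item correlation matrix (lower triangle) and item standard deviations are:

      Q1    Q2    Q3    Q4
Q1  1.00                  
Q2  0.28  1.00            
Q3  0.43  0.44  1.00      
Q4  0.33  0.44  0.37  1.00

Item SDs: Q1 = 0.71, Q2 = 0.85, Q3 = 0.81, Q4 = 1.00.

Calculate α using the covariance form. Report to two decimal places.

α = 0.71

Σσ²ᵢ = 0.71² + 0.85² + 0.81² + 1.00² = 2.8827
Covariances σ_ij = r_ij · s_i · s_j:
  σ(Q1,Q2) = 0.28 × 0.71 × 0.85 = 0.1690
  σ(Q1,Q3) = 0.43 × 0.71 × 0.81 = 0.2473
  σ(Q1,Q4) = 0.33 × 0.71 × 1.00 = 0.2343
  σ(Q2,Q3) = 0.44 × 0.85 × 0.81 = 0.3029
  σ(Q2,Q4) = 0.44 × 0.85 × 1.00 = 0.3740
  σ(Q3,Q4) = 0.37 × 0.81 × 1.00 = 0.2997
σ²_T = Σσ²ᵢ + 2·Σσ_ij = 2.8827 + 2 × 1.6272 = 6.1371
α = (4/3)·(1 − 2.8827/6.1371) = 0.71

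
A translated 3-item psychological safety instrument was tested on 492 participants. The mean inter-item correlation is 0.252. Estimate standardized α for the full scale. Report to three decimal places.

standardized α = 0.503

Standardized α = k·r̄ / (1 + (k−1)·r̄) = 3 × 0.252 / (1 + 2 × 0.252)
  = 0.7560 / 1.5040 = 0.503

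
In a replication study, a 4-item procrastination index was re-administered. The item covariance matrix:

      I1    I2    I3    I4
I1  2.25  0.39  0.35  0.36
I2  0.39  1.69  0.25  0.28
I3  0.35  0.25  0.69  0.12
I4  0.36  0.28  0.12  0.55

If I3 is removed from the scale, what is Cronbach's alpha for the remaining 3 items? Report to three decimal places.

Remaining items: I1, I2, I4 (k = 3).
ΣVar(i) = 2.25 + 1.69 + 0.55 = 4.49
σ²_total = 4.49 + 2 × 1.03 = 6.55
α (item deleted) = (3/2)·(1 − 4.49/6.55) = 0.472

α = 0.472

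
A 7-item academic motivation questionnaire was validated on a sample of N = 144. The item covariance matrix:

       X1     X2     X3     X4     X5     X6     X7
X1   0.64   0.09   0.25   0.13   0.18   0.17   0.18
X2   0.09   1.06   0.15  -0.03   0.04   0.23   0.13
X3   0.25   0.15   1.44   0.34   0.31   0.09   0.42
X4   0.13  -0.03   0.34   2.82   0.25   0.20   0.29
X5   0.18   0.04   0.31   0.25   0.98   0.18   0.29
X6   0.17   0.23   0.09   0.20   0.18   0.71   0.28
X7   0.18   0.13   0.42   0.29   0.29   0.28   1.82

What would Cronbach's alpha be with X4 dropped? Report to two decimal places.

α = 0.57

Remaining items: X1, X2, X3, X5, X6, X7 (k = 6).
Σσᵢ² = 0.64 + 1.06 + 1.44 + 0.98 + 0.71 + 1.82 = 6.65
total variance = 6.65 + 2 × 2.99 = 12.63
α (item deleted) = (6/5)·(1 − 6.65/12.63) = 0.57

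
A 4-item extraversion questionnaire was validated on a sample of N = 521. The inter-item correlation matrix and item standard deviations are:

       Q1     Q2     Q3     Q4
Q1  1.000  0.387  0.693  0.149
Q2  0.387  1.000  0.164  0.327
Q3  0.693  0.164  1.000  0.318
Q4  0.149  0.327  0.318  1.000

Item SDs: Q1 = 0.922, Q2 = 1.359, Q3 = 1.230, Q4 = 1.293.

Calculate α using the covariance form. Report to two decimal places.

α = 0.65

Σσ²ᵢ = 0.922² + 1.359² + 1.230² + 1.293² = 5.8817
Covariances σ_ij = r_ij · s_i · s_j:
  σ(Q1,Q2) = 0.387 × 0.922 × 1.359 = 0.4849
  σ(Q1,Q3) = 0.693 × 0.922 × 1.230 = 0.7859
  σ(Q1,Q4) = 0.149 × 0.922 × 1.293 = 0.1776
  σ(Q2,Q3) = 0.164 × 1.359 × 1.230 = 0.2741
  σ(Q2,Q4) = 0.327 × 1.359 × 1.293 = 0.5746
  σ(Q3,Q4) = 0.318 × 1.230 × 1.293 = 0.5057
σ²_T = Σσ²ᵢ + 2·Σσ_ij = 5.8817 + 2 × 2.8028 = 11.4873
α = (4/3)·(1 − 5.8817/11.4873) = 0.65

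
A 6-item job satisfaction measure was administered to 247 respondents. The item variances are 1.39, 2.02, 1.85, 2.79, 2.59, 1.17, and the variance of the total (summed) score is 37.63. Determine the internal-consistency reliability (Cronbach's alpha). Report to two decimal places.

α = 0.82

ΣVar(i) = 1.39 + 2.02 + 1.85 + 2.79 + 2.59 + 1.17 = 11.81
α = (k/(k−1))·(1 − ΣVar(i)/σ²_total) = (6/5)·(1 − 11.81/37.63) = 0.82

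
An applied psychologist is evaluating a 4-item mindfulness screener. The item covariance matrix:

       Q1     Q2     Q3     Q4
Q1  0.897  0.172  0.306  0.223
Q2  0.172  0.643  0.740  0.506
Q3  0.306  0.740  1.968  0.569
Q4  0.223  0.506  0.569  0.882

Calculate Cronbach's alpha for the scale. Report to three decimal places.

Σσᵢ² = 0.897 + 0.643 + 1.968 + 0.882 = 4.390
Σ_{i<j} σ_ij = 2.516
total variance = 4.390 + 2 × 2.516 = 9.422
α = (k/(k−1))·(1 − Σσᵢ²/total variance) = (4/3)·(1 − 4.390/9.422) = 0.712

Cronbach's alpha = 0.712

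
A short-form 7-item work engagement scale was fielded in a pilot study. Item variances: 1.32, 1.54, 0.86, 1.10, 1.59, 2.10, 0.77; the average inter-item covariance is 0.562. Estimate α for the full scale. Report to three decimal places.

α = 0.837

ΣVar(i) = 1.32 + 1.54 + 0.86 + 1.10 + 1.59 + 2.10 + 0.77 = 9.28
Sum of the 21 distinct covariances = 21 × 0.562 = 11.802
total variance = ΣVar(i) + 2·Σcov = 9.28 + 2 × 11.802 = 32.884
α = (7/6)·(1 − 9.28/32.884) = 0.837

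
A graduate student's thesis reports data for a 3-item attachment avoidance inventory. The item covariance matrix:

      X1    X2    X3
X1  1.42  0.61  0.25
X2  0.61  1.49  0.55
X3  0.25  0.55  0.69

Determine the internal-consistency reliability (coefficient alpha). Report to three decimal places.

coefficient alpha = 0.659

Σσᵢ² = 1.42 + 1.49 + 0.69 = 3.60
Sum of the distinct covariances = 1.41
Var(T) = 3.60 + 2 × 1.41 = 6.42
α = (k/(k−1))·(1 − Σσᵢ²/Var(T)) = (3/2)·(1 − 3.60/6.42) = 0.659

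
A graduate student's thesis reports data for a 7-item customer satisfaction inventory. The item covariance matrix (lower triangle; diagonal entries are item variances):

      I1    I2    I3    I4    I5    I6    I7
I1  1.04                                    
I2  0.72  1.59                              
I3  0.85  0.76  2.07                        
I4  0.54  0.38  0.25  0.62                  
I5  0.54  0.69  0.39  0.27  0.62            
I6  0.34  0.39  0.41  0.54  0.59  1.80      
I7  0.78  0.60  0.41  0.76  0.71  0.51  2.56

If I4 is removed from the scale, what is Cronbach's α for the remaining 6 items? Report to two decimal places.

Remaining items: I1, I2, I3, I5, I6, I7 (k = 6).
Σσᵢ² = 1.04 + 1.59 + 2.07 + 0.62 + 1.80 + 2.56 = 9.68
σ²_total = 9.68 + 2 × 8.69 = 27.06
α (item deleted) = (6/5)·(1 − 9.68/27.06) = 0.77

α = 0.77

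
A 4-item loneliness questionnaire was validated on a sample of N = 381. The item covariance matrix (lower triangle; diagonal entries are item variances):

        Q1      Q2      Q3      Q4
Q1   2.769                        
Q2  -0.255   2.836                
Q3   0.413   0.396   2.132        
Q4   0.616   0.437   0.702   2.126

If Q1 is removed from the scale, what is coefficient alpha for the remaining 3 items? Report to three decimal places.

Remaining items: Q2, Q3, Q4 (k = 3).
Σσᵢ² = 2.836 + 2.132 + 2.126 = 7.094
total variance = 7.094 + 2 × 1.535 = 10.164
α (item deleted) = (3/2)·(1 − 7.094/10.164) = 0.453

α = 0.453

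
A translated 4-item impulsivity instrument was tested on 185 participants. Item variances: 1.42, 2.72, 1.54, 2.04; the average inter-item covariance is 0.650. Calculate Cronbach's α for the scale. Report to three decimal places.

sum of item variances = 1.42 + 2.72 + 1.54 + 2.04 = 7.72
Sum of the 6 distinct covariances = 6 × 0.650 = 3.900
σ²_T = sum of item variances + 2·Σcov = 7.72 + 2 × 3.900 = 15.520
α = (4/3)·(1 − 7.72/15.520) = 0.670

Cronbach's α = 0.670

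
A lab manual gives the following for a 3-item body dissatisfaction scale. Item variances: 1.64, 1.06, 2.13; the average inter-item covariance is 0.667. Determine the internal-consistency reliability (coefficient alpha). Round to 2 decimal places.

α = 0.68

ΣVar(i) = 1.64 + 1.06 + 2.13 = 4.83
Sum of the 3 distinct covariances = 3 × 0.667 = 2.001
σ²_total = ΣVar(i) + 2·Σcov = 4.83 + 2 × 2.001 = 8.832
α = (3/2)·(1 − 4.83/8.832) = 0.68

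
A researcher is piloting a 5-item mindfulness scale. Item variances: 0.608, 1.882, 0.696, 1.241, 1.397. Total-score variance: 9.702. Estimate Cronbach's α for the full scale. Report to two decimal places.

Σσ²ᵢ = 0.608 + 1.882 + 0.696 + 1.241 + 1.397 = 5.824
α = (k/(k−1))·(1 − Σσ²ᵢ/σ²_T) = (5/4)·(1 − 5.824/9.702) = 0.50

Cronbach's α = 0.50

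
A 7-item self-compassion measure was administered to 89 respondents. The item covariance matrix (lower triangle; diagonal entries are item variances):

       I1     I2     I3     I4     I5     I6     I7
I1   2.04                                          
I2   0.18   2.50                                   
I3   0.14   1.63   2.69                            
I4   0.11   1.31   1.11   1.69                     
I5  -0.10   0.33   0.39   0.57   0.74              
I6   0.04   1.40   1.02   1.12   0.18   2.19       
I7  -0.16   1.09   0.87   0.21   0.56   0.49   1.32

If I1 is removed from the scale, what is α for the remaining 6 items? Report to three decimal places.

α = 0.826

Remaining items: I2, I3, I4, I5, I6, I7 (k = 6).
Σσ²ᵢ = 2.50 + 2.69 + 1.69 + 0.74 + 2.19 + 1.32 = 11.13
total variance = 11.13 + 2 × 12.28 = 35.69
α (item deleted) = (6/5)·(1 − 11.13/35.69) = 0.826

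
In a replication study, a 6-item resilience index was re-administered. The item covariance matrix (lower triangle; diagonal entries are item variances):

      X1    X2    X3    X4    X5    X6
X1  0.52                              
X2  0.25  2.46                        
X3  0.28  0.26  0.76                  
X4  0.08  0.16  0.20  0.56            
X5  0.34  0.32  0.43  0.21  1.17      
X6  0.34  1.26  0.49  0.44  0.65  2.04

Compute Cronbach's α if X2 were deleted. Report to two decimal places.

Cronbach's α = 0.72

Remaining items: X1, X3, X4, X5, X6 (k = 5).
sum of item variances = 0.52 + 0.76 + 0.56 + 1.17 + 2.04 = 5.05
Var(T) = 5.05 + 2 × 3.46 = 11.97
α (item deleted) = (5/4)·(1 − 5.05/11.97) = 0.72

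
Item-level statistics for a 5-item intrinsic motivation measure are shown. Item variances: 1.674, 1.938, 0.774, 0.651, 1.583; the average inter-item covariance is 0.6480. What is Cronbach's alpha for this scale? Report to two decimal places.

sum of item variances = 1.674 + 1.938 + 0.774 + 0.651 + 1.583 = 6.620
Sum of the 10 distinct covariances = 10 × 0.6480 = 6.4800
σ²_T = sum of item variances + 2·Σcov = 6.620 + 2 × 6.4800 = 19.5800
α = (5/4)·(1 − 6.620/19.5800) = 0.83

α = 0.83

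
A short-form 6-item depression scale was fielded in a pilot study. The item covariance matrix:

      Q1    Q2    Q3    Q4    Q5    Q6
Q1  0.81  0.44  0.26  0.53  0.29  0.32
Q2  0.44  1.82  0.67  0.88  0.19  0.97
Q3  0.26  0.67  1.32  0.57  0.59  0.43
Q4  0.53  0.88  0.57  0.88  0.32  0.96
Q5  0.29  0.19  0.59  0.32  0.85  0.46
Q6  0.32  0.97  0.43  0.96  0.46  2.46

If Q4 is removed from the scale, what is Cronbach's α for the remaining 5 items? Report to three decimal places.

Remaining items: Q1, Q2, Q3, Q5, Q6 (k = 5).
Σσᵢ² = 0.81 + 1.82 + 1.32 + 0.85 + 2.46 = 7.26
total variance = 7.26 + 2 × 4.62 = 16.50
α (item deleted) = (5/4)·(1 − 7.26/16.50) = 0.700

Cronbach's α = 0.700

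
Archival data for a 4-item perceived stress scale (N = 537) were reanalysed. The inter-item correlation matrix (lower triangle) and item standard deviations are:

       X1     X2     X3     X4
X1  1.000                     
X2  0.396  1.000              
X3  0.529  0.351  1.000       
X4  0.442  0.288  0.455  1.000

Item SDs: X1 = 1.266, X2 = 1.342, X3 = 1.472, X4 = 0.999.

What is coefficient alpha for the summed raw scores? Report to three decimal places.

coefficient alpha = 0.729

Σσ²ᵢ = 1.266² + 1.342² + 1.472² + 0.999² = 6.5685
Covariances σ_ij = r_ij · s_i · s_j:
  σ(X1,X2) = 0.396 × 1.266 × 1.342 = 0.6728
  σ(X1,X3) = 0.529 × 1.266 × 1.472 = 0.9858
  σ(X1,X4) = 0.442 × 1.266 × 0.999 = 0.5590
  σ(X2,X3) = 0.351 × 1.342 × 1.472 = 0.6934
  σ(X2,X4) = 0.288 × 1.342 × 0.999 = 0.3861
  σ(X3,X4) = 0.455 × 1.472 × 0.999 = 0.6691
σ²_T = Σσ²ᵢ + 2·Σσ_ij = 6.5685 + 2 × 3.9662 = 14.5009
α = (4/3)·(1 − 6.5685/14.5009) = 0.729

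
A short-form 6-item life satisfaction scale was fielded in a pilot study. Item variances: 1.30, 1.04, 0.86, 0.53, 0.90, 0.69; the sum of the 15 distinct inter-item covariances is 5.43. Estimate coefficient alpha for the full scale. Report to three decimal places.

coefficient alpha = 0.805

Σσ²ᵢ = 1.30 + 1.04 + 0.86 + 0.53 + 0.90 + 0.69 = 5.32
Sum of distinct covariances = 5.43
Var(T) = Σσ²ᵢ + 2·Σcov = 5.32 + 2 × 5.43 = 16.18
α = (6/5)·(1 − 5.32/16.18) = 0.805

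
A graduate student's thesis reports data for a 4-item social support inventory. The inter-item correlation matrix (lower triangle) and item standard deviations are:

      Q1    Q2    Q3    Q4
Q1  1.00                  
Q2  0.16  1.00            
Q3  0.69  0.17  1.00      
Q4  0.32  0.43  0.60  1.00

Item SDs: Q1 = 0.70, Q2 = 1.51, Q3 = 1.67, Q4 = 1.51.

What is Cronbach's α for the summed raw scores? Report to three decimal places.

α = 0.693

Σσ²ᵢ = 0.70² + 1.51² + 1.67² + 1.51² = 7.8391
Covariances σ_ij = r_ij · s_i · s_j:
  σ(Q1,Q2) = 0.16 × 0.70 × 1.51 = 0.1691
  σ(Q1,Q3) = 0.69 × 0.70 × 1.67 = 0.8066
  σ(Q1,Q4) = 0.32 × 0.70 × 1.51 = 0.3382
  σ(Q2,Q3) = 0.17 × 1.51 × 1.67 = 0.4287
  σ(Q2,Q4) = 0.43 × 1.51 × 1.51 = 0.9804
  σ(Q3,Q4) = 0.60 × 1.67 × 1.51 = 1.5130
σ²_T = Σσ²ᵢ + 2·Σσ_ij = 7.8391 + 2 × 4.2360 = 16.3111
α = (4/3)·(1 − 7.8391/16.3111) = 0.693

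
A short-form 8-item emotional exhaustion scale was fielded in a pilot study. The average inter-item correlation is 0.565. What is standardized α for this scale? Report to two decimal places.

α = 0.91

Standardized α = k·r̄ / (1 + (k−1)·r̄) = 8 × 0.565 / (1 + 7 × 0.565)
  = 4.5200 / 4.9550 = 0.91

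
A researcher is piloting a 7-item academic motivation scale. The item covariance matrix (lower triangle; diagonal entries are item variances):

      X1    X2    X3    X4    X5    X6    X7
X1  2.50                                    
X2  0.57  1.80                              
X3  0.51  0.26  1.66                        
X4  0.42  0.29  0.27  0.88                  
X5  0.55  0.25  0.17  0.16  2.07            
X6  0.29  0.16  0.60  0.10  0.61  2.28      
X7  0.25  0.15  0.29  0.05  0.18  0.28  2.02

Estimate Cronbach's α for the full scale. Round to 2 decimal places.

ΣVar(i) = 2.50 + 1.80 + 1.66 + 0.88 + 2.07 + 2.28 + 2.02 = 13.21
Sum of off-diagonal covariances = 6.41
σ²_total = 13.21 + 2 × 6.41 = 26.03
α = (k/(k−1))·(1 − ΣVar(i)/σ²_total) = (7/6)·(1 − 13.21/26.03) = 0.57

α = 0.57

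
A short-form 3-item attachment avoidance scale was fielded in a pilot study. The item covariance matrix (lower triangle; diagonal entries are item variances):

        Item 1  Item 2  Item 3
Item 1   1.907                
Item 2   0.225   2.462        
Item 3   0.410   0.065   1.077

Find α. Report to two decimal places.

ΣVar(i) = 1.907 + 2.462 + 1.077 = 5.446
Sum of off-diagonal covariances = 0.700
total variance = 5.446 + 2 × 0.700 = 6.846
α = (k/(k−1))·(1 − ΣVar(i)/total variance) = (3/2)·(1 − 5.446/6.846) = 0.31

α = 0.31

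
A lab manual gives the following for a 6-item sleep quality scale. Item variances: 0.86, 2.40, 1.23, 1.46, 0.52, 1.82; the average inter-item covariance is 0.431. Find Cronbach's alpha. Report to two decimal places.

α = 0.73

sum of item variances = 0.86 + 2.40 + 1.23 + 1.46 + 0.52 + 1.82 = 8.29
Sum of the 15 distinct covariances = 15 × 0.431 = 6.465
total variance = sum of item variances + 2·Σcov = 8.29 + 2 × 6.465 = 21.220
α = (6/5)·(1 − 8.29/21.220) = 0.73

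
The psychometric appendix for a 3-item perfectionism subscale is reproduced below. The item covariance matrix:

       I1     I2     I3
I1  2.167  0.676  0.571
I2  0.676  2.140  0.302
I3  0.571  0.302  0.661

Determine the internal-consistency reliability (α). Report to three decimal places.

α = 0.576

Σσ²ᵢ = 2.167 + 2.140 + 0.661 = 4.968
Σ_{i<j} σ_ij = 1.549
σ²_total = 4.968 + 2 × 1.549 = 8.066
α = (k/(k−1))·(1 − Σσ²ᵢ/σ²_total) = (3/2)·(1 − 4.968/8.066) = 0.576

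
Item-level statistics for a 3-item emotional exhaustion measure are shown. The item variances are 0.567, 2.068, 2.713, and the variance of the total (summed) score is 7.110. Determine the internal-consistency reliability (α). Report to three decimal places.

α = 0.372

sum of item variances = 0.567 + 2.068 + 2.713 = 5.348
α = (k/(k−1))·(1 − sum of item variances/Var(T)) = (3/2)·(1 − 5.348/7.110) = 0.372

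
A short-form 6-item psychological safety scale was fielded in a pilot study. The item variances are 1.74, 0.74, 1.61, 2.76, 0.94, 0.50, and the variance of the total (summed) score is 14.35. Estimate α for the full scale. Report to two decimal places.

Σσᵢ² = 1.74 + 0.74 + 1.61 + 2.76 + 0.94 + 0.50 = 8.29
α = (k/(k−1))·(1 − Σσᵢ²/total variance) = (6/5)·(1 − 8.29/14.35) = 0.51

α = 0.51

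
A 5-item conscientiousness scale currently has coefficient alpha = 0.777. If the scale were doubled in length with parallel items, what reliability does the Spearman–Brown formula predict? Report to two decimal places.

predicted reliability = 0.87

Length factor m = 2
α' = m·α / (1 + (m−1)·α)
   = 2 × 0.777 / (1 + (2 − 1) × 0.777)
   = 1.5540 / 1.7770 = 0.87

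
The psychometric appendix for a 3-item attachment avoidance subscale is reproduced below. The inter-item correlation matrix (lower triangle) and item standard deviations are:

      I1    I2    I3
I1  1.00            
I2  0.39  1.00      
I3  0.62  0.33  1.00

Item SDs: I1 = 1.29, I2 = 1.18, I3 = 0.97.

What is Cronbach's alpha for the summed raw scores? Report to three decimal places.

Σσ²ᵢ = 1.29² + 1.18² + 0.97² = 3.9974
Covariances σ_ij = r_ij · s_i · s_j:
  σ(I1,I2) = 0.39 × 1.29 × 1.18 = 0.5937
  σ(I1,I3) = 0.62 × 1.29 × 0.97 = 0.7758
  σ(I2,I3) = 0.33 × 1.18 × 0.97 = 0.3777
σ²_T = Σσ²ᵢ + 2·Σσ_ij = 3.9974 + 2 × 1.7472 = 7.4918
α = (3/2)·(1 − 3.9974/7.4918) = 0.700

Cronbach's alpha = 0.700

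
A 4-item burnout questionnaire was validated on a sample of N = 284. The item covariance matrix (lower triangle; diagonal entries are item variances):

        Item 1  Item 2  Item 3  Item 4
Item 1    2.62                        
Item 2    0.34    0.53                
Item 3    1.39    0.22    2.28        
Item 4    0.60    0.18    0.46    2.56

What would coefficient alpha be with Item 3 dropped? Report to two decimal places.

Remaining items: Item 1, Item 2, Item 4 (k = 3).
Σσᵢ² = 2.62 + 0.53 + 2.56 = 5.71
σ²_total = 5.71 + 2 × 1.12 = 7.95
α (item deleted) = (3/2)·(1 − 5.71/7.95) = 0.42

coefficient alpha = 0.42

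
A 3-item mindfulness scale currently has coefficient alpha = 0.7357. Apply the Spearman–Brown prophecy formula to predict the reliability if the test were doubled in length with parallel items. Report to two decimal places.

Length factor m = 2
α' = m·α / (1 + (m−1)·α)
   = 2 × 0.7357 / (1 + (2 − 1) × 0.7357)
   = 1.4714 / 1.7357 = 0.85

predicted reliability = 0.85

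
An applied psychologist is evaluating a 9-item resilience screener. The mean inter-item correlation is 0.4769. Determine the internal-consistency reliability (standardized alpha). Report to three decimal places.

standardized alpha = 0.891

Standardized α = k·r̄ / (1 + (k−1)·r̄) = 9 × 0.4769 / (1 + 8 × 0.4769)
  = 4.2921 / 4.8152 = 0.891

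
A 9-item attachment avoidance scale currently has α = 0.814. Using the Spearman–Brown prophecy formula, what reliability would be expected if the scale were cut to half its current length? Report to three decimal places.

predicted reliability = 0.686

Length factor m = 1/2
α' = m·α / (1 − (1−m)·α)
   = 1/2 × 0.814 / (1 − (1 − 1/2) × 0.814)
   = 0.4070 / 0.5930 = 0.686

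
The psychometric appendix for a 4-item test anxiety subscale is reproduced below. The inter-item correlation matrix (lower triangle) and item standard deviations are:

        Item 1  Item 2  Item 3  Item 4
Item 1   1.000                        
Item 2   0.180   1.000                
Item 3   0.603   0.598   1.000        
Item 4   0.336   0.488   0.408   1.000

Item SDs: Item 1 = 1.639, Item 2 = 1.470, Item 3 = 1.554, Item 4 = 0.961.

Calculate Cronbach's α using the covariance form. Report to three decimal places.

Cronbach's α = 0.744

Σσ²ᵢ = 1.639² + 1.470² + 1.554² + 0.961² = 8.1857
Covariances σ_ij = r_ij · s_i · s_j:
  σ(Item 1,Item 2) = 0.180 × 1.639 × 1.470 = 0.4337
  σ(Item 1,Item 3) = 0.603 × 1.639 × 1.554 = 1.5358
  σ(Item 1,Item 4) = 0.336 × 1.639 × 0.961 = 0.5292
  σ(Item 2,Item 3) = 0.598 × 1.470 × 1.554 = 1.3661
  σ(Item 2,Item 4) = 0.488 × 1.470 × 0.961 = 0.6894
  σ(Item 3,Item 4) = 0.408 × 1.554 × 0.961 = 0.6093
σ²_T = Σσ²ᵢ + 2·Σσ_ij = 8.1857 + 2 × 5.1635 = 18.5127
α = (4/3)·(1 − 8.1857/18.5127) = 0.744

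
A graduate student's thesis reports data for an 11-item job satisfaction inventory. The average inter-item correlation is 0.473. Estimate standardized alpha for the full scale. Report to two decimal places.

Standardized α = k·r̄ / (1 + (k−1)·r̄) = 11 × 0.473 / (1 + 10 × 0.473)
  = 5.2030 / 5.7300 = 0.91

α = 0.91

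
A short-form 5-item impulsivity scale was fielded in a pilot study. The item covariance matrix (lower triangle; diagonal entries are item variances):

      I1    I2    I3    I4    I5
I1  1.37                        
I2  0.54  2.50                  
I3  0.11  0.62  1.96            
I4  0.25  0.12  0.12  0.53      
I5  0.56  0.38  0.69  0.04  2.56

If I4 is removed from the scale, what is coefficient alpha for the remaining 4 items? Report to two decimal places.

α = 0.54

Remaining items: I1, I2, I3, I5 (k = 4).
Σσ²ᵢ = 1.37 + 2.50 + 1.96 + 2.56 = 8.39
σ²_T = 8.39 + 2 × 2.90 = 14.19
α (item deleted) = (4/3)·(1 − 8.39/14.19) = 0.54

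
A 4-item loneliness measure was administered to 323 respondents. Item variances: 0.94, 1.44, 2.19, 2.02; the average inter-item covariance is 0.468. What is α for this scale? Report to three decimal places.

Σσᵢ² = 0.94 + 1.44 + 2.19 + 2.02 = 6.59
Sum of the 6 distinct covariances = 6 × 0.468 = 2.808
Var(T) = Σσᵢ² + 2·Σcov = 6.59 + 2 × 2.808 = 12.206
α = (4/3)·(1 − 6.59/12.206) = 0.613

α = 0.613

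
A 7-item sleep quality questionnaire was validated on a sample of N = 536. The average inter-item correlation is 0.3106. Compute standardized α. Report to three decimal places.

α = 0.759

Standardized α = k·r̄ / (1 + (k−1)·r̄) = 7 × 0.3106 / (1 + 6 × 0.3106)
  = 2.1742 / 2.8636 = 0.759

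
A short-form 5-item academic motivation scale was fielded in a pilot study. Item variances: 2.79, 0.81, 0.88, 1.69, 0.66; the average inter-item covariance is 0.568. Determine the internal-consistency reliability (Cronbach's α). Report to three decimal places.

α = 0.781

sum of item variances = 2.79 + 0.81 + 0.88 + 1.69 + 0.66 = 6.83
Sum of the 10 distinct covariances = 10 × 0.568 = 5.680
σ²_total = sum of item variances + 2·Σcov = 6.83 + 2 × 5.680 = 18.190
α = (5/4)·(1 − 6.83/18.190) = 0.781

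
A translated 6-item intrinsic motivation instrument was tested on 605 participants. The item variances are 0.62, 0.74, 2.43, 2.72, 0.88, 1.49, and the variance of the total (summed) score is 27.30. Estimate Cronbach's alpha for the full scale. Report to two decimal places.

Cronbach's alpha = 0.81

sum of item variances = 0.62 + 0.74 + 2.43 + 2.72 + 0.88 + 1.49 = 8.88
α = (k/(k−1))·(1 − sum of item variances/Var(T)) = (6/5)·(1 − 8.88/27.30) = 0.81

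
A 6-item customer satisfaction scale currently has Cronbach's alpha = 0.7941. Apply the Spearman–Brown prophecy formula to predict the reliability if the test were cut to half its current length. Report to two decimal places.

predicted reliability = 0.66

Length factor m = 1/2
α' = m·α / (1 − (1−m)·α)
   = 1/2 × 0.7941 / (1 − (1 − 1/2) × 0.7941)
   = 0.3971 / 0.6029 = 0.66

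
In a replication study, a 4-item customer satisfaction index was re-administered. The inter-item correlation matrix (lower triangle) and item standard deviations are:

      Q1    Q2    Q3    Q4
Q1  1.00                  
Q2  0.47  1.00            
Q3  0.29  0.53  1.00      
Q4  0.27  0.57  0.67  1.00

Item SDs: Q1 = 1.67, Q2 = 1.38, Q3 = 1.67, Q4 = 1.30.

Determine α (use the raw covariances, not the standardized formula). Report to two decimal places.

α = 0.77

Σσ²ᵢ = 1.67² + 1.38² + 1.67² + 1.30² = 9.1722
Covariances σ_ij = r_ij · s_i · s_j:
  σ(Q1,Q2) = 0.47 × 1.67 × 1.38 = 1.0832
  σ(Q1,Q3) = 0.29 × 1.67 × 1.67 = 0.8088
  σ(Q1,Q4) = 0.27 × 1.67 × 1.30 = 0.5862
  σ(Q2,Q3) = 0.53 × 1.38 × 1.67 = 1.2214
  σ(Q2,Q4) = 0.57 × 1.38 × 1.30 = 1.0226
  σ(Q3,Q4) = 0.67 × 1.67 × 1.30 = 1.4546
σ²_T = Σσ²ᵢ + 2·Σσ_ij = 9.1722 + 2 × 6.1768 = 21.5258
α = (4/3)·(1 − 9.1722/21.5258) = 0.77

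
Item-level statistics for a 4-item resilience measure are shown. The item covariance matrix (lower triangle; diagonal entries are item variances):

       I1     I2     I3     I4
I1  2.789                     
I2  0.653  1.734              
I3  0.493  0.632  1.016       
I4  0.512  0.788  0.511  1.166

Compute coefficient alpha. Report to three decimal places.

sum of item variances = 2.789 + 1.734 + 1.016 + 1.166 = 6.705
Sum of off-diagonal covariances = 3.589
σ²_T = 6.705 + 2 × 3.589 = 13.883
α = (k/(k−1))·(1 − sum of item variances/σ²_T) = (4/3)·(1 − 6.705/13.883) = 0.689

coefficient alpha = 0.689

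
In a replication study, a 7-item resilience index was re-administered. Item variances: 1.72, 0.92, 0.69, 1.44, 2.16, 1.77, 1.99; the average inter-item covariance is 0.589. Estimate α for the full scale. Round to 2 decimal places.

Σσᵢ² = 1.72 + 0.92 + 0.69 + 1.44 + 2.16 + 1.77 + 1.99 = 10.69
Sum of the 21 distinct covariances = 21 × 0.589 = 12.369
σ²_total = Σσᵢ² + 2·Σcov = 10.69 + 2 × 12.369 = 35.428
α = (7/6)·(1 − 10.69/35.428) = 0.81

α = 0.81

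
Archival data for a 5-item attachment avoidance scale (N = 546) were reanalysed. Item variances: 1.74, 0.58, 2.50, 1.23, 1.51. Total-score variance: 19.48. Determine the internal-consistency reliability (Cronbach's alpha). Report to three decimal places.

Cronbach's alpha = 0.765

ΣVar(i) = 1.74 + 0.58 + 2.50 + 1.23 + 1.51 = 7.56
α = (k/(k−1))·(1 − ΣVar(i)/total variance) = (5/4)·(1 − 7.56/19.48) = 0.765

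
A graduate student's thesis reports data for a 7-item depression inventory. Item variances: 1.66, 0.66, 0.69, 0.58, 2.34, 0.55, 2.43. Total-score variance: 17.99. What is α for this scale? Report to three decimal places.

α = 0.589

Σσᵢ² = 1.66 + 0.66 + 0.69 + 0.58 + 2.34 + 0.55 + 2.43 = 8.91
α = (k/(k−1))·(1 − Σσᵢ²/σ²_total) = (7/6)·(1 − 8.91/17.99) = 0.589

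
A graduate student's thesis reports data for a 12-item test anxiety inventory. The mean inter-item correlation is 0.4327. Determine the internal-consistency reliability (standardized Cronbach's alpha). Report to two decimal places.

α = 0.90

Standardized α = k·r̄ / (1 + (k−1)·r̄) = 12 × 0.4327 / (1 + 11 × 0.4327)
  = 5.1924 / 5.7597 = 0.90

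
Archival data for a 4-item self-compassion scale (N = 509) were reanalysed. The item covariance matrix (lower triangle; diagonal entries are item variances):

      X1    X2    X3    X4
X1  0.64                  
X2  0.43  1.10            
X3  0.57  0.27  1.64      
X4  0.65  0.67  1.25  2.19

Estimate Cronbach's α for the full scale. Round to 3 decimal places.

Cronbach's α = 0.773

ΣVar(i) = 0.64 + 1.10 + 1.64 + 2.19 = 5.57
Sum of the distinct covariances = 3.84
Var(T) = 5.57 + 2 × 3.84 = 13.25
α = (k/(k−1))·(1 − ΣVar(i)/Var(T)) = (4/3)·(1 − 5.57/13.25) = 0.773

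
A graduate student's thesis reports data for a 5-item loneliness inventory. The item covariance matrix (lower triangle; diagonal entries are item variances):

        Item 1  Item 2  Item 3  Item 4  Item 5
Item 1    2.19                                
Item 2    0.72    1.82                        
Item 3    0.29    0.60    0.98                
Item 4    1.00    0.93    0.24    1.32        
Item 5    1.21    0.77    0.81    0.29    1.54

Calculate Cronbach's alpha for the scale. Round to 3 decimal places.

α = 0.795

sum of item variances = 2.19 + 1.82 + 0.98 + 1.32 + 1.54 = 7.85
Sum of off-diagonal covariances = 6.86
σ²_T = 7.85 + 2 × 6.86 = 21.57
α = (k/(k−1))·(1 − sum of item variances/σ²_T) = (5/4)·(1 − 7.85/21.57) = 0.795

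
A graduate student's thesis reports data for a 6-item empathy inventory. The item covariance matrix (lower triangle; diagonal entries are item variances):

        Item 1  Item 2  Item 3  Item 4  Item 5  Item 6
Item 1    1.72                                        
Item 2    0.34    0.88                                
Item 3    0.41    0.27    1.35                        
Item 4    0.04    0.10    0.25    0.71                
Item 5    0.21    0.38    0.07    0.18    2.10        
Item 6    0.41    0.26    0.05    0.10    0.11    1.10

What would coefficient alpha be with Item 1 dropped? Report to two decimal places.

α = 0.46

Remaining items: Item 2, Item 3, Item 4, Item 5, Item 6 (k = 5).
Σσ²ᵢ = 0.88 + 1.35 + 0.71 + 2.10 + 1.10 = 6.14
Var(T) = 6.14 + 2 × 1.77 = 9.68
α (item deleted) = (5/4)·(1 − 6.14/9.68) = 0.46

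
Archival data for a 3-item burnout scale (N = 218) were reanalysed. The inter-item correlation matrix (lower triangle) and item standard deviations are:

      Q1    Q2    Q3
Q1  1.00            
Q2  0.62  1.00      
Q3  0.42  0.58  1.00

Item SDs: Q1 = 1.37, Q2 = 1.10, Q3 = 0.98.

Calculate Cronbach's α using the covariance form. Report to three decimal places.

Σσ²ᵢ = 1.37² + 1.10² + 0.98² = 4.0473
Covariances σ_ij = r_ij · s_i · s_j:
  σ(Q1,Q2) = 0.62 × 1.37 × 1.10 = 0.9343
  σ(Q1,Q3) = 0.42 × 1.37 × 0.98 = 0.5639
  σ(Q2,Q3) = 0.58 × 1.10 × 0.98 = 0.6252
σ²_T = Σσ²ᵢ + 2·Σσ_ij = 4.0473 + 2 × 2.1234 = 8.2941
α = (3/2)·(1 − 4.0473/8.2941) = 0.768

Cronbach's α = 0.768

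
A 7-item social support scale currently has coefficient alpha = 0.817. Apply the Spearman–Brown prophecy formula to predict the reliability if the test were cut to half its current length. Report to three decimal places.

predicted reliability = 0.691

Length factor m = 1/2
α' = m·α / (1 − (1−m)·α)
   = 1/2 × 0.817 / (1 − (1 − 1/2) × 0.817)
   = 0.4085 / 0.5915 = 0.691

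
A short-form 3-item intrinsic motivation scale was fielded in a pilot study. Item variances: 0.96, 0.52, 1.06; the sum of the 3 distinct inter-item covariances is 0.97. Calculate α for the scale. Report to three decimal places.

α = 0.650

ΣVar(i) = 0.96 + 0.52 + 1.06 = 2.54
Sum of distinct covariances = 0.97
Var(T) = ΣVar(i) + 2·Σcov = 2.54 + 2 × 0.97 = 4.48
α = (3/2)·(1 − 2.54/4.48) = 0.650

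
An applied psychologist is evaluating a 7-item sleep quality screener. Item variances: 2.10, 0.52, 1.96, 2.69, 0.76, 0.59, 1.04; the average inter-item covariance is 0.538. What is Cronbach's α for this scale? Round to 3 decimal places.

α = 0.817

ΣVar(i) = 2.10 + 0.52 + 1.96 + 2.69 + 0.76 + 0.59 + 1.04 = 9.66
Sum of the 21 distinct covariances = 21 × 0.538 = 11.298
σ²_T = ΣVar(i) + 2·Σcov = 9.66 + 2 × 11.298 = 32.256
α = (7/6)·(1 − 9.66/32.256) = 0.817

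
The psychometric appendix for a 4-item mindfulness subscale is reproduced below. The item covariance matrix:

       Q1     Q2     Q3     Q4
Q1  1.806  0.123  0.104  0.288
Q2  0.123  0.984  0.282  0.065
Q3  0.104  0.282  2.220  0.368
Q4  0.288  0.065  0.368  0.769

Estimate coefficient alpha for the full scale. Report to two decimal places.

α = 0.40

Σσᵢ² = 1.806 + 0.984 + 2.220 + 0.769 = 5.779
Σ_{i<j} σ_ij = 1.230
σ²_total = 5.779 + 2 × 1.230 = 8.239
α = (k/(k−1))·(1 − Σσᵢ²/σ²_total) = (4/3)·(1 − 5.779/8.239) = 0.40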